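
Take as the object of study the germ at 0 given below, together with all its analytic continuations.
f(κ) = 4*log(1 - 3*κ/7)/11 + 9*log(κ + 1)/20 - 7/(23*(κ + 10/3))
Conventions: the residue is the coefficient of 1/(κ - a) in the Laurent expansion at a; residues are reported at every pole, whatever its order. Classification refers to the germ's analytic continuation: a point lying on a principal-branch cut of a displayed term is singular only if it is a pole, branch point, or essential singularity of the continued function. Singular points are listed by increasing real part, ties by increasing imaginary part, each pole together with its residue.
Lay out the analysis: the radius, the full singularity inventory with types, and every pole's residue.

Radius of convergence at 0: 1.
At -10/3: a pole of order 1; residue -7/23.
At -1: a logarithmic branch point.
At 7/3: a logarithmic branch point.

Denominator factor (κ + 10/3): pole of order 1 at -10/3, modulus 10/3.
Branch term (9/20)*log(1 - κ/(-1)): its argument vanishes at κ = -1, a logarithmic branch point, modulus 1.
Branch term (4/11)*log(1 - κ/(7/3)): its argument vanishes at κ = 7/3, a logarithmic branch point, modulus 7/3.
The radius of convergence is the smallest modulus among the singular points: 1.
The branch terms are analytic at -10/3 and contribute nothing to the residue; only the rational part matters.
At the order-1 pole -10/3 set g(κ) = (κ - (-10/3))*(rational part) = -7/23.
Simple pole: residue = g(a) at a = -10/3, which is -7/23.
List the singular points by increasing real part (a conjugate pair: the negative imaginary part first).


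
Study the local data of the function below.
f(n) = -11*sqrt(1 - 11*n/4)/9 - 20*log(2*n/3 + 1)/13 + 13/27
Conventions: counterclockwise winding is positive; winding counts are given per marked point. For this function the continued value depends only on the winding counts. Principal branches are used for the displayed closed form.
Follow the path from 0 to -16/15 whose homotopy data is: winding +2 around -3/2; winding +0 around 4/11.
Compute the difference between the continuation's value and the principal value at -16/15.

The rational part is single-valued and drops out of the difference; each branch term changes only by its own monodromy.
(-11/9)*sqrt(1 - n/(4/11)): winding +0 is even, the square root returns to the same sheet, contribution 0.
(-20/13)*log(1 - n/(-3/2)): each positive loop around -3/2 adds 2*pi*i to the log, so winding +2 contributes (-20/13)*(2)*2*pi*i = -(80/13)*pi*i.
Summing the contributions at n = -16/15 gives -(80/13)*pi*i.

Continued minus principal equals -(80/13)*pi*i.


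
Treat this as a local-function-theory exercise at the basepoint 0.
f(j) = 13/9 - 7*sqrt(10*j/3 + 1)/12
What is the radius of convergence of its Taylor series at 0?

Branch term (-7/12)*sqrt(1 - j/(-3/10)): its argument vanishes at j = -3/10, a square-root branch point, modulus 3/10.
The radius of convergence is the smallest modulus among the singular points: 3/10.

The radius of convergence is 3/10.


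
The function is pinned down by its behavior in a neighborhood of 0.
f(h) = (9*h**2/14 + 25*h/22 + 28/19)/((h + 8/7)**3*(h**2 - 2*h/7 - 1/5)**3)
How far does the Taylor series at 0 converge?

The radius of convergence is -1/7 + (3/35)*sqrt(30).

Denominator factor (h**2 - 2*h/7 - 1/5)^3: discriminant 216/245, real irrational roots 1/7 + (3/35)*sqrt(30) and 1/7 - (3/35)*sqrt(30); poles of order 3, moduli 1/7 + (3/35)*sqrt(30) and -1/7 + (3/35)*sqrt(30).
Denominator factor (h + 8/7)^3: pole of order 3 at -8/7, modulus 8/7.
The radius of convergence is the smallest modulus among the singular points: -1/7 + (3/35)*sqrt(30).


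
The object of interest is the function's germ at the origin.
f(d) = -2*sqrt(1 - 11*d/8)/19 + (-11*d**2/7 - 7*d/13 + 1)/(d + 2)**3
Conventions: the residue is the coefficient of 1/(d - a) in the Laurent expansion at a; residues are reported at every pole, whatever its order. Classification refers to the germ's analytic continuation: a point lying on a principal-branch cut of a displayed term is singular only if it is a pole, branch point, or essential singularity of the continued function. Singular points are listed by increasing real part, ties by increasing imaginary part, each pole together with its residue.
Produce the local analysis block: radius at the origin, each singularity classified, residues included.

Denominator factor (d + 2)^3: pole of order 3 at -2, modulus 2.
Branch term (-2/19)*sqrt(1 - d/(8/11)): its argument vanishes at d = 8/11, a square-root branch point, modulus 8/11.
The radius of convergence is the smallest modulus among the singular points: 8/11.
The branch term is analytic at -2 and contributes nothing to the residue; only the rational part matters.
At the order-3 pole -2 set g(d) = (d - (-2))^3*(rational part) = -11*d**2/7 - 7*d/13 + 1.
Order-3 pole: residue = g''(a)/2; g''(-2) = -22/7, so the residue is -11/7.
List the singular points by increasing real part (a conjugate pair: the negative imaginary part first).

Radius of convergence at 0: 8/11.
At -2: a pole of order 3; residue -11/7.
At 8/11: an algebraic (square-root) branch point.


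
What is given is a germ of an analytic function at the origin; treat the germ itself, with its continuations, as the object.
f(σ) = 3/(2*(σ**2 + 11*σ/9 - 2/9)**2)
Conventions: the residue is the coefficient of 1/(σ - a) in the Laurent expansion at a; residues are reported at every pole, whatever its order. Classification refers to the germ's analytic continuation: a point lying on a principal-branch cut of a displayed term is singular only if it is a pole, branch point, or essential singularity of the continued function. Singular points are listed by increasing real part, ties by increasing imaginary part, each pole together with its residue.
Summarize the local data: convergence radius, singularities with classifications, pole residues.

Denominator factor (σ**2 + 11*σ/9 - 2/9)^2: discriminant 193/81, real irrational roots -11/18 + (1/18)*sqrt(193) and -11/18 - (1/18)*sqrt(193); poles of order 2, moduli -11/18 + (1/18)*sqrt(193) and 11/18 + (1/18)*sqrt(193).
The radius of convergence is the smallest modulus among the singular points: -11/18 + (1/18)*sqrt(193).
The factor σ**2 + 11*σ/9 - 2/9 splits as (σ - a)(σ - a') with a = -11/18 - (1/18)*sqrt(193), a' = -11/18 + (1/18)*sqrt(193). At the order-2 pole a set g(σ) = (σ - a)^2*f(σ) = [3/2] / (σ - a')^2.
Order-2 pole: residue = g'(a); g'(-11/18 - (1/18)*sqrt(193)) = (2187/37249)*sqrt(193), so the residue is (2187/37249)*sqrt(193).
The factor σ**2 + 11*σ/9 - 2/9 splits as (σ - a)(σ - a') with a = -11/18 + (1/18)*sqrt(193), a' = -11/18 - (1/18)*sqrt(193). At the order-2 pole a set g(σ) = (σ - a)^2*f(σ) = [3/2] / (σ - a')^2.
Order-2 pole: residue = g'(a); g'(-11/18 + (1/18)*sqrt(193)) = -(2187/37249)*sqrt(193), so the residue is -(2187/37249)*sqrt(193).
List the singular points by increasing real part (a conjugate pair: the negative imaginary part first).

Radius of convergence at 0: -11/18 + (1/18)*sqrt(193).
At -11/18 - (1/18)*sqrt(193): a pole of order 2; residue (2187/37249)*sqrt(193).
At -11/18 + (1/18)*sqrt(193): a pole of order 2; residue -(2187/37249)*sqrt(193).


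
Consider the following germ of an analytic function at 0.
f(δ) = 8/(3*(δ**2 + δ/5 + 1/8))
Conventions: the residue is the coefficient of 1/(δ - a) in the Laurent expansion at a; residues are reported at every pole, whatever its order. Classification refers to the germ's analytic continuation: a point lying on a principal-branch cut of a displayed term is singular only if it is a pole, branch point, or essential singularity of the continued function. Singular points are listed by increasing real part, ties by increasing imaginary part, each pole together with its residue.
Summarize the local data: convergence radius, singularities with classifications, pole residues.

Radius of convergence at 0: (1/4)*sqrt(2).
At (-1/10) - ((1/20)*sqrt(46))*i: a pole of order 1; residue ((40/69)*sqrt(46))*i.
At (-1/10) + ((1/20)*sqrt(46))*i: a pole of order 1; residue -((40/69)*sqrt(46))*i.

Denominator factor (δ**2 + δ/5 + 1/8): discriminant -23/50, complex-conjugate roots (-1/10) + ((1/20)*sqrt(46))*i and (-1/10) - ((1/20)*sqrt(46))*i; poles of order 1, moduli (1/4)*sqrt(2) and (1/4)*sqrt(2).
The radius of convergence is the smallest modulus among the singular points: (1/4)*sqrt(2).
The factor δ**2 + δ/5 + 1/8 splits as (δ - a)(δ - a') with a = (-1/10) - ((1/20)*sqrt(46))*i, a' = (-1/10) + ((1/20)*sqrt(46))*i. At the order-1 pole a set g(δ) = (δ - a)*f(δ) = [8/3] / (δ - a').
Simple pole: residue = g(a) at a = (-1/10) - ((1/20)*sqrt(46))*i, which is ((40/69)*sqrt(46))*i.
The factor δ**2 + δ/5 + 1/8 splits as (δ - a)(δ - a') with a = (-1/10) + ((1/20)*sqrt(46))*i, a' = (-1/10) - ((1/20)*sqrt(46))*i. At the order-1 pole a set g(δ) = (δ - a)*f(δ) = [8/3] / (δ - a').
Simple pole: residue = g(a) at a = (-1/10) + ((1/20)*sqrt(46))*i, which is -((40/69)*sqrt(46))*i.
List the singular points by increasing real part (a conjugate pair: the negative imaginary part first).


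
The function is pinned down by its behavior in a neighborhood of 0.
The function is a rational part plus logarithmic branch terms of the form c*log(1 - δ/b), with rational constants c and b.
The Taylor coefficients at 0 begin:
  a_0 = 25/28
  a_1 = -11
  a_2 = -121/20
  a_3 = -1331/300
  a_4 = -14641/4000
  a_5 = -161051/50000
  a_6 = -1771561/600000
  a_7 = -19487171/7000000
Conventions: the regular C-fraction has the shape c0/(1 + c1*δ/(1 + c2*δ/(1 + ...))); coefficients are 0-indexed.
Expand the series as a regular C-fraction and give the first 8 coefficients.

Taylor coefficients (read off): a_0 = 25/28, a_1 = -11, a_2 = -121/20, a_3 = -1331/300, a_4 = -14641/4000, a_5 = -161051/50000, a_6 = -1771561/600000, a_7 = -19487171/7000000.
c0 = a_0 = 25/28. Peel one level at a time: if S = 1 + c*δ/S' with S'(0) = 1, then c is the δ-coefficient of S and S' = c*δ/(S - 1).
S_1 = c0/f = 1 + (308/25)*δ + (99099/625)*δ^2 + ...; c1 = 308/25.
S_2 = c1*δ/(S_1 - 1) = 1 + (-1287/100)*δ + (-121/1200)*δ^2 + ...; c2 = -1287/100.
S_3 = c2*δ/(S_2 - 1) = 1 + (-11/1404)*δ + (-20933/4928040)*δ^2 + ...; c3 = -11/1404.
S_4 = c3*δ/(S_3 - 1) = 1 + (-1903/3510)*δ + (-121/1500)*δ^2 + ...; c4 = -1903/3510.
S_5 = c4*δ/(S_4 - 1) = 1 + (-1287/8650)*δ + (-8933067/149645000)*δ^2 + ...; c5 = -1287/8650.
S_6 = c5*δ/(S_5 - 1) = 1 + (-6941/17300)*δ + (-1089/14000)*δ^2 + ...; c6 = -6941/17300.
S_7 = c6*δ/(S_6 - 1) = 1 + (-17127/88340)*δ + ...; c7 = -17127/88340.

The regular C-fraction coefficients are [25/28, 308/25, -1287/100, -11/1404, -1903/3510, -1287/8650, -6941/17300, -17127/88340].


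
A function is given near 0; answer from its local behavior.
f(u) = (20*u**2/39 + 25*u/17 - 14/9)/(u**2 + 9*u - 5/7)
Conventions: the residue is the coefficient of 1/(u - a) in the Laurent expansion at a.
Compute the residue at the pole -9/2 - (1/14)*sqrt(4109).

The factor u**2 + 9*u - 5/7 splits as (u - a)(u - a') with a = -9/2 - (1/14)*sqrt(4109), a' = -9/2 + (1/14)*sqrt(4109). At the order-1 pole a set g(u) = (u - a)*f(u) = [20*u**2/39 + 25*u/17 - 14/9] / (u - a').
Simple pole: residue = g(a) at a = -9/2 - (1/14)*sqrt(4109), which is -695/442 - (360949/16345602)*sqrt(4109).

The residue is -695/442 - (360949/16345602)*sqrt(4109).


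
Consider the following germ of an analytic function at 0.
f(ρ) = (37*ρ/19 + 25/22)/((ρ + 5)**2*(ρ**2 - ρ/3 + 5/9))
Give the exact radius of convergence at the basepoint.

Denominator factor (ρ**2 - ρ/3 + 5/9): discriminant -19/9, complex-conjugate roots (1/6) + ((1/6)*sqrt(19))*i and (1/6) - ((1/6)*sqrt(19))*i; poles of order 1, moduli (1/3)*sqrt(5) and (1/3)*sqrt(5).
Denominator factor (ρ + 5)^2: pole of order 2 at -5, modulus 5.
The radius of convergence is the smallest modulus among the singular points: (1/3)*sqrt(5).

The radius of convergence is (1/3)*sqrt(5).


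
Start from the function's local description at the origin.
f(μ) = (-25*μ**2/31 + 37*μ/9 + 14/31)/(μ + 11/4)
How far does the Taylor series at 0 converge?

The radius of convergence is 11/4.

Denominator factor (μ + 11/4): pole of order 1 at -11/4, modulus 11/4.
The radius of convergence is the smallest modulus among the singular points: 11/4.


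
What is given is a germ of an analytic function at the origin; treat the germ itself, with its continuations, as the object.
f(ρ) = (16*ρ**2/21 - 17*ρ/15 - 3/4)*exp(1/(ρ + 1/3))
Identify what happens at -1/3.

The point is an essential singularity.

The exponent 1/(ρ - (-1/3)) has a pole at -1/3, so exp(1/(ρ - (-1/3))) takes every nonzero value near it: an essential singularity (not a pole of any order).


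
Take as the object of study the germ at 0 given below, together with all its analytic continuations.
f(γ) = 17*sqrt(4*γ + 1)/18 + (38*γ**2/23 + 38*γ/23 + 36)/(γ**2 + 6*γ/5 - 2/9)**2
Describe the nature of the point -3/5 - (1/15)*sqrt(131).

The denominator factor γ**2 + 6*γ/5 - 2/9 vanishes at -3/5 - (1/15)*sqrt(131) and appears to the power 2; the numerator there equals 189226/5175 + (38/1725)*sqrt(131), nonzero, and no other factor vanishes.
The branch terms are analytic at this point.
Hence a pole whose order is the multiplicity, 2.

The point is a pole of order 2.


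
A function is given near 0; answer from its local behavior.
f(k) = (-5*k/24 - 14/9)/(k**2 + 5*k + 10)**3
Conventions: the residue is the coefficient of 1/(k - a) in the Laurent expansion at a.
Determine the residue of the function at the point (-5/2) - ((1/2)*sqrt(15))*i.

The residue is -((149/81000)*sqrt(15))*i.

The factor k**2 + 5*k + 10 splits as (k - a)(k - a') with a = (-5/2) - ((1/2)*sqrt(15))*i, a' = (-5/2) + ((1/2)*sqrt(15))*i. At the order-3 pole a set g(k) = (k - a)^3*f(k) = [-5*k/24 - 14/9] / (k - a')^3.
Order-3 pole: residue = g''(a)/2; g''((-5/2) - ((1/2)*sqrt(15))*i) = -((149/40500)*sqrt(15))*i, so the residue is -((149/81000)*sqrt(15))*i.


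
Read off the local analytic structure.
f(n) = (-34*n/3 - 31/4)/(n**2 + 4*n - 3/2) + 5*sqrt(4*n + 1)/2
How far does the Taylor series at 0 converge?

The radius of convergence is 1/4.

Denominator factor (n**2 + 4*n - 3/2): discriminant 22, real irrational roots -2 + (1/2)*sqrt(22) and -2 - (1/2)*sqrt(22); poles of order 1, moduli -2 + (1/2)*sqrt(22) and 2 + (1/2)*sqrt(22).
Branch term (5/2)*sqrt(1 - n/(-1/4)): its argument vanishes at n = -1/4, a square-root branch point, modulus 1/4.
The radius of convergence is the smallest modulus among the singular points: 1/4.


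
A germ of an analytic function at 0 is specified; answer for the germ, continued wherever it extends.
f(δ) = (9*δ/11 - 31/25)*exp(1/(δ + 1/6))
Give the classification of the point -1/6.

The point is an essential singularity.

The exponent 1/(δ - (-1/6)) has a pole at -1/6, so exp(1/(δ - (-1/6))) takes every nonzero value near it: an essential singularity (not a pole of any order).


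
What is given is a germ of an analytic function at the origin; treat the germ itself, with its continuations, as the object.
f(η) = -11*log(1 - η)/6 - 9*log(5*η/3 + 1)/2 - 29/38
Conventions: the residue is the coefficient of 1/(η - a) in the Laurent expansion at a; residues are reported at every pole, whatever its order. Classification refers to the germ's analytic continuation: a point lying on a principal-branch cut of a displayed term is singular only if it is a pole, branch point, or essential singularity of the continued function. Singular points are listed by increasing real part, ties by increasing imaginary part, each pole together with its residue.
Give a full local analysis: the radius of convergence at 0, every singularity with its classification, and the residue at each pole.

Radius of convergence at 0: 3/5.
At -3/5: a logarithmic branch point.
At 1: a logarithmic branch point.

Branch term (-11/6)*log(1 - η/(1)): its argument vanishes at η = 1, a logarithmic branch point, modulus 1.
Branch term (-9/2)*log(1 - η/(-3/5)): its argument vanishes at η = -3/5, a logarithmic branch point, modulus 3/5.
The radius of convergence is the smallest modulus among the singular points: 3/5.
List the singular points by increasing real part (a conjugate pair: the negative imaginary part first).


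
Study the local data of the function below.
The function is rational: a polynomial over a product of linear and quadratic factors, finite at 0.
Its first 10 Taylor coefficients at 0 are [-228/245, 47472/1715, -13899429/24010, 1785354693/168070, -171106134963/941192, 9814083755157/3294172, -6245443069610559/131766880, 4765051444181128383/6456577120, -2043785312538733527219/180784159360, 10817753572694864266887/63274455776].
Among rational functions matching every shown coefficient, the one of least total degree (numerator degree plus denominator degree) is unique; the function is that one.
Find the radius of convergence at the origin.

The radius of convergence is 4 - (1/6)*sqrt(555).

No rational of total degree below 8 reproduces all 10 coefficients; solving the [2/6] Pade equations on them gives f(k) = (-3*k**2/8 + 21*k/5 - 19/15)/((k - 2)**2*(k**2 + 8*k + 7/12)**2), whose expansion matches every shown term.
Denominator factor (k - 2)^2: pole of order 2 at 2, modulus 2.
Denominator factor (k**2 + 8*k + 7/12)^2: discriminant 185/3, real irrational roots -4 + (1/6)*sqrt(555) and -4 - (1/6)*sqrt(555); poles of order 2, moduli 4 - (1/6)*sqrt(555) and 4 + (1/6)*sqrt(555).
The radius of convergence is the smallest modulus among the singular points: 4 - (1/6)*sqrt(555).


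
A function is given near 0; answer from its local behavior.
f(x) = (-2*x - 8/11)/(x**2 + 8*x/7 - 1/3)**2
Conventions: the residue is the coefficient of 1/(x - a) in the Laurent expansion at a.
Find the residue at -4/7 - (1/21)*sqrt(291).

The factor x**2 + 8*x/7 - 1/3 splits as (x - a)(x - a') with a = -4/7 - (1/21)*sqrt(291), a' = -4/7 + (1/21)*sqrt(291). At the order-2 pole a set g(x) = (x - a)^2*f(x) = [-2*x - 8/11] / (x - a')^2.
Order-2 pole: residue = g'(a); g'(-4/7 - (1/21)*sqrt(291)) = (1176/103499)*sqrt(291), so the residue is (1176/103499)*sqrt(291).

The residue is (1176/103499)*sqrt(291).


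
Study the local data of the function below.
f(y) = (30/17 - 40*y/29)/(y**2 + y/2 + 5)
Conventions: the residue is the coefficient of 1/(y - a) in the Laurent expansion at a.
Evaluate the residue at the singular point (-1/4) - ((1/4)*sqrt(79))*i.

The residue is (-20/29) + ((2080/38947)*sqrt(79))*i.

The factor y**2 + y/2 + 5 splits as (y - a)(y - a') with a = (-1/4) - ((1/4)*sqrt(79))*i, a' = (-1/4) + ((1/4)*sqrt(79))*i. At the order-1 pole a set g(y) = (y - a)*f(y) = [30/17 - 40*y/29] / (y - a').
Simple pole: residue = g(a) at a = (-1/4) - ((1/4)*sqrt(79))*i, which is (-20/29) + ((2080/38947)*sqrt(79))*i.


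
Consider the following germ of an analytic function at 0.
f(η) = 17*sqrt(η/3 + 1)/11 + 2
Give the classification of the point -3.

The point is an algebraic (square-root) branch point.

The term (17/11)*sqrt(1 - η/(-3)) has argument 1 - -3/(-3) = 0 at -3: a square-root (algebraic, two-sheeted) branch point; the remaining terms are analytic or single-valued there.


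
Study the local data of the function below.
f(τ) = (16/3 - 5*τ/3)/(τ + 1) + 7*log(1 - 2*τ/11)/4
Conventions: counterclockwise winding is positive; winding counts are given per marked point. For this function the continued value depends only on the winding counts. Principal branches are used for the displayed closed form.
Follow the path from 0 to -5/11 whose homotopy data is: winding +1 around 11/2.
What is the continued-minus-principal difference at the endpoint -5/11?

The rational part is single-valued and drops out of the difference; each branch term changes only by its own monodromy.
(7/4)*log(1 - τ/(11/2)): each positive loop around 11/2 adds 2*pi*i to the log, so winding +1 contributes (7/4)*(1)*2*pi*i = (7/2)*pi*i.
Summing the contributions at τ = -5/11 gives (7/2)*pi*i.

Continued minus principal equals (7/2)*pi*i.


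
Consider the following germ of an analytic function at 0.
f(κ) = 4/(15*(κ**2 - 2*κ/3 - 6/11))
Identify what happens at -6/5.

Denominator factors: κ**2 - 2*κ/3 - 6/11 = 466/275 at κ = -6/5 — none vanishes.
So the germ continues analytically to -6/5.

The point is a regular point.


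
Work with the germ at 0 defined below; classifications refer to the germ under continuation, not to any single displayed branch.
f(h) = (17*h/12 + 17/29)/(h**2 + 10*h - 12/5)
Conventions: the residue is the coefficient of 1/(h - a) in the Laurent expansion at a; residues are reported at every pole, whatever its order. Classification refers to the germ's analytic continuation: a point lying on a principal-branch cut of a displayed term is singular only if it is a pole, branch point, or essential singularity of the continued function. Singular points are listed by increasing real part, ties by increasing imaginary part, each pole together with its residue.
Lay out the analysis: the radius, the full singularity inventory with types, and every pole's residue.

Denominator factor (h**2 + 10*h - 12/5): discriminant 548/5, real irrational roots -5 + (1/5)*sqrt(685) and -5 - (1/5)*sqrt(685); poles of order 1, moduli -5 + (1/5)*sqrt(685) and 5 + (1/5)*sqrt(685).
The radius of convergence is the smallest modulus among the singular points: -5 + (1/5)*sqrt(685).
The factor h**2 + 10*h - 12/5 splits as (h - a)(h - a') with a = -5 - (1/5)*sqrt(685), a' = -5 + (1/5)*sqrt(685). At the order-1 pole a set g(h) = (h - a)*f(h) = [17*h/12 + 17/29] / (h - a').
Simple pole: residue = g(a) at a = -5 - (1/5)*sqrt(685), which is 17/24 + (2261/95352)*sqrt(685).
The factor h**2 + 10*h - 12/5 splits as (h - a)(h - a') with a = -5 + (1/5)*sqrt(685), a' = -5 - (1/5)*sqrt(685). At the order-1 pole a set g(h) = (h - a)*f(h) = [17*h/12 + 17/29] / (h - a').
Simple pole: residue = g(a) at a = -5 + (1/5)*sqrt(685), which is 17/24 - (2261/95352)*sqrt(685).
List the singular points by increasing real part (a conjugate pair: the negative imaginary part first).

Radius of convergence at 0: -5 + (1/5)*sqrt(685).
At -5 - (1/5)*sqrt(685): a pole of order 1; residue 17/24 + (2261/95352)*sqrt(685).
At -5 + (1/5)*sqrt(685): a pole of order 1; residue 17/24 - (2261/95352)*sqrt(685).


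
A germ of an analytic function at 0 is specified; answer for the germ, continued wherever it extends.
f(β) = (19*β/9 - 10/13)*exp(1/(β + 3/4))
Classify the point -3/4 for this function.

The exponent 1/(β - (-3/4)) has a pole at -3/4, so exp(1/(β - (-3/4))) takes every nonzero value near it: an essential singularity (not a pole of any order).

The point is an essential singularity.


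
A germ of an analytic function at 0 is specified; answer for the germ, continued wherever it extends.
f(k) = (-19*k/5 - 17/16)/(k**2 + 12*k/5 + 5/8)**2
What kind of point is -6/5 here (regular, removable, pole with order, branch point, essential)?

The point is a regular point.

Denominator factors: k**2 + 12*k/5 + 5/8 = -163/200 at k = -6/5 — none vanishes.
So the germ continues analytically to -6/5.


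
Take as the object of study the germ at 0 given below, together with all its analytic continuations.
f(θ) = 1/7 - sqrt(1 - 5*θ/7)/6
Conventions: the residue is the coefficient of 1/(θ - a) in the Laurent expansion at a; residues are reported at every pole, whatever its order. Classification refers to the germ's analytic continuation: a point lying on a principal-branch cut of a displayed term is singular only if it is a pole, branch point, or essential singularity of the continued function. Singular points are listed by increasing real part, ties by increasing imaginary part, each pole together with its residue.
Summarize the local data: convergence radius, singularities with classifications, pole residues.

Radius of convergence at 0: 7/5.
At 7/5: an algebraic (square-root) branch point.

Branch term (-1/6)*sqrt(1 - θ/(7/5)): its argument vanishes at θ = 7/5, a square-root branch point, modulus 7/5.
The radius of convergence is the smallest modulus among the singular points: 7/5.


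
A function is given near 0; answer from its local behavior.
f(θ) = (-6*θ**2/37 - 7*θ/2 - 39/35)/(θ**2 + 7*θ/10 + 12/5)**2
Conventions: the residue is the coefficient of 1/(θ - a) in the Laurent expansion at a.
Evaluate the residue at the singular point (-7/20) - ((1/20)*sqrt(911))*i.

The factor θ**2 + 7*θ/10 + 12/5 splits as (θ - a)(θ - a') with a = (-7/20) - ((1/20)*sqrt(911))*i, a' = (-7/20) + ((1/20)*sqrt(911))*i. At the order-2 pole a set g(θ) = (θ - a)^2*f(θ) = [-6*θ**2/37 - 7*θ/2 - 39/35] / (θ - a')^2.
Order-2 pole: residue = g'(a); g'((-7/20) - ((1/20)*sqrt(911))*i) = -((144250/214949539)*sqrt(911))*i, so the residue is -((144250/214949539)*sqrt(911))*i.

The residue is -((144250/214949539)*sqrt(911))*i.


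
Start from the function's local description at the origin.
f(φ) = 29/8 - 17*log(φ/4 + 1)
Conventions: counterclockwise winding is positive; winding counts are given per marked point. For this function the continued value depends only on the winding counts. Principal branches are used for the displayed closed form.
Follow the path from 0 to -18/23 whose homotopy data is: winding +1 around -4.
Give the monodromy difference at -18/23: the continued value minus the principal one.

The rational part is single-valued and drops out of the difference; each branch term changes only by its own monodromy.
(-17)*log(1 - φ/(-4)): each positive loop around -4 adds 2*pi*i to the log, so winding +1 contributes (-17)*(1)*2*pi*i = -(34)*pi*i.
Summing the contributions at φ = -18/23 gives -(34)*pi*i.

Continued minus principal equals -(34)*pi*i.


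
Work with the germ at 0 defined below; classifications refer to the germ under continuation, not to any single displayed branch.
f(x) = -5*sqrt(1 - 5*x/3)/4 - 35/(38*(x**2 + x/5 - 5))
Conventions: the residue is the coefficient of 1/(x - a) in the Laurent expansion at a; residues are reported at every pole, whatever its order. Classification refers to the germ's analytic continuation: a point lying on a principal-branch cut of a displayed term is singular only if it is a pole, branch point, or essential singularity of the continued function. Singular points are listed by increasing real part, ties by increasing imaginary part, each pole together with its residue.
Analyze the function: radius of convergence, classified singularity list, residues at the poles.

Denominator factor (x**2 + x/5 - 5): discriminant 501/25, real irrational roots -1/10 + (1/10)*sqrt(501) and -1/10 - (1/10)*sqrt(501); poles of order 1, moduli -1/10 + (1/10)*sqrt(501) and 1/10 + (1/10)*sqrt(501).
Branch term (-5/4)*sqrt(1 - x/(3/5)): its argument vanishes at x = 3/5, a square-root branch point, modulus 3/5.
The radius of convergence is the smallest modulus among the singular points: 3/5.
The branch term is analytic at -1/10 - (1/10)*sqrt(501) and contributes nothing to the residue; only the rational part matters.
The factor x**2 + x/5 - 5 splits as (x - a)(x - a') with a = -1/10 - (1/10)*sqrt(501), a' = -1/10 + (1/10)*sqrt(501). At the order-1 pole a set g(x) = (x - a)*(rational part) = [-35/38] / (x - a').
Simple pole: residue = g(a) at a = -1/10 - (1/10)*sqrt(501), which is (175/19038)*sqrt(501).
The branch term is analytic at -1/10 + (1/10)*sqrt(501) and contributes nothing to the residue; only the rational part matters.
The factor x**2 + x/5 - 5 splits as (x - a)(x - a') with a = -1/10 + (1/10)*sqrt(501), a' = -1/10 - (1/10)*sqrt(501). At the order-1 pole a set g(x) = (x - a)*(rational part) = [-35/38] / (x - a').
Simple pole: residue = g(a) at a = -1/10 + (1/10)*sqrt(501), which is -(175/19038)*sqrt(501).
List the singular points by increasing real part (a conjugate pair: the negative imaginary part first).

Radius of convergence at 0: 3/5.
At -1/10 - (1/10)*sqrt(501): a pole of order 1; residue (175/19038)*sqrt(501).
At 3/5: an algebraic (square-root) branch point.
At -1/10 + (1/10)*sqrt(501): a pole of order 1; residue -(175/19038)*sqrt(501).


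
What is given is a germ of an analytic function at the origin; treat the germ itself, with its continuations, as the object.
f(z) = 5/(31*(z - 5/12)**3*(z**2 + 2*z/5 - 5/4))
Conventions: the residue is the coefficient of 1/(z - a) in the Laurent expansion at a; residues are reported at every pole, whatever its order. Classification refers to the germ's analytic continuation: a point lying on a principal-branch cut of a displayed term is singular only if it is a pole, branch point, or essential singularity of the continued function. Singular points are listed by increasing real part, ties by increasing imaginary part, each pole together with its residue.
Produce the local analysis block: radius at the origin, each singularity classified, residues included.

Denominator factor (z - 5/12)^3: pole of order 3 at 5/12, modulus 5/12.
Denominator factor (z**2 + 2*z/5 - 5/4): discriminant 129/25, real irrational roots -1/5 + (1/10)*sqrt(129) and -1/5 - (1/10)*sqrt(129); poles of order 1, moduli -1/5 + (1/10)*sqrt(129) and 1/5 + (1/10)*sqrt(129).
The radius of convergence is the smallest modulus among the singular points: 5/12.
The factor z**2 + 2*z/5 - 5/4 splits as (z - a)(z - a') with a = -1/5 - (1/10)*sqrt(129), a' = -1/5 + (1/10)*sqrt(129). At the order-1 pole a set g(z) = (z - a)*f(z) = [5/(31*(z - 5/12)**3)] / (z - a').
Simple pole: residue = g(a) at a = -1/5 - (1/10)*sqrt(129), which is 90730368/348454105 - (326094912/14983526515)*sqrt(129).
At the order-3 pole 5/12 set g(z) = (z - (5/12))^3*f(z) = 5/(31*(z**2 + 2*z/5 - 5/4)).
Order-3 pole: residue = g''(a)/2; g''(5/12) = -362921472/348454105, so the residue is -181460736/348454105.
The factor z**2 + 2*z/5 - 5/4 splits as (z - a)(z - a') with a = -1/5 + (1/10)*sqrt(129), a' = -1/5 - (1/10)*sqrt(129). At the order-1 pole a set g(z) = (z - a)*f(z) = [5/(31*(z - 5/12)**3)] / (z - a').
Simple pole: residue = g(a) at a = -1/5 + (1/10)*sqrt(129), which is 90730368/348454105 + (326094912/14983526515)*sqrt(129).
List the singular points by increasing real part (a conjugate pair: the negative imaginary part first).

Radius of convergence at 0: 5/12.
At -1/5 - (1/10)*sqrt(129): a pole of order 1; residue 90730368/348454105 - (326094912/14983526515)*sqrt(129).
At 5/12: a pole of order 3; residue -181460736/348454105.
At -1/5 + (1/10)*sqrt(129): a pole of order 1; residue 90730368/348454105 + (326094912/14983526515)*sqrt(129).


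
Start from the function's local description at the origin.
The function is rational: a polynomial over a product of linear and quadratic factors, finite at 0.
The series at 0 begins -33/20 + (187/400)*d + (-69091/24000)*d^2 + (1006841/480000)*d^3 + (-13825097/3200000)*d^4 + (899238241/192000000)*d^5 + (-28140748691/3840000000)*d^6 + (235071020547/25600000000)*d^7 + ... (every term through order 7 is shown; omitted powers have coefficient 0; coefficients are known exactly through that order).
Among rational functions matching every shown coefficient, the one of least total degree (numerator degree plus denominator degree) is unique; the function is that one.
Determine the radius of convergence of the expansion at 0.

The radius of convergence is -1/4 + (3/44)*sqrt(209).

No rational of total degree below 4 reproduces all 8 coefficients; solving the [2/2] Pade equations on them gives f(d) = (11*d**2/15 + 2*d/5 + 3/2)/(d**2 - d/2 - 10/11), whose expansion matches every shown term.
Denominator factor (d**2 - d/2 - 10/11): discriminant 171/44, real irrational roots 1/4 + (3/44)*sqrt(209) and 1/4 - (3/44)*sqrt(209); poles of order 1, moduli 1/4 + (3/44)*sqrt(209) and -1/4 + (3/44)*sqrt(209).
The radius of convergence is the smallest modulus among the singular points: -1/4 + (3/44)*sqrt(209).


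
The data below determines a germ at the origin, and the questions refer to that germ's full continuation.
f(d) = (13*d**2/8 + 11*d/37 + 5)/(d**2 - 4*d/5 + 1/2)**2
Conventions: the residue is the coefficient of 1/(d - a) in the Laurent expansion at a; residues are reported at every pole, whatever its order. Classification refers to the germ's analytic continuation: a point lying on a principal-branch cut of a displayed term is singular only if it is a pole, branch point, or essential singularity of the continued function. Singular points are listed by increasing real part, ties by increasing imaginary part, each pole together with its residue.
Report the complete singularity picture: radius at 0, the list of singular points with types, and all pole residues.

Denominator factor (d**2 - 4*d/5 + 1/2)^2: discriminant -34/25, complex-conjugate roots (2/5) + ((1/10)*sqrt(34))*i and (2/5) - ((1/10)*sqrt(34))*i; poles of order 2, moduli (1/2)*sqrt(2) and (1/2)*sqrt(2).
The radius of convergence is the smallest modulus among the singular points: (1/2)*sqrt(2).
The factor d**2 - 4*d/5 + 1/2 splits as (d - a)(d - a') with a = (2/5) - ((1/10)*sqrt(34))*i, a' = (2/5) + ((1/10)*sqrt(34))*i. At the order-2 pole a set g(d) = (d - a)^2*f(d) = [13*d**2/8 + 11*d/37 + 5] / (d - a')^2.
Order-2 pole: residue = g'(a); g'((2/5) - ((1/10)*sqrt(34))*i) = ((438925/342176)*sqrt(34))*i, so the residue is ((438925/342176)*sqrt(34))*i.
The factor d**2 - 4*d/5 + 1/2 splits as (d - a)(d - a') with a = (2/5) + ((1/10)*sqrt(34))*i, a' = (2/5) - ((1/10)*sqrt(34))*i. At the order-2 pole a set g(d) = (d - a)^2*f(d) = [13*d**2/8 + 11*d/37 + 5] / (d - a')^2.
Order-2 pole: residue = g'(a); g'((2/5) + ((1/10)*sqrt(34))*i) = -((438925/342176)*sqrt(34))*i, so the residue is -((438925/342176)*sqrt(34))*i.
List the singular points by increasing real part (a conjugate pair: the negative imaginary part first).

Radius of convergence at 0: (1/2)*sqrt(2).
At (2/5) - ((1/10)*sqrt(34))*i: a pole of order 2; residue ((438925/342176)*sqrt(34))*i.
At (2/5) + ((1/10)*sqrt(34))*i: a pole of order 2; residue -((438925/342176)*sqrt(34))*i.


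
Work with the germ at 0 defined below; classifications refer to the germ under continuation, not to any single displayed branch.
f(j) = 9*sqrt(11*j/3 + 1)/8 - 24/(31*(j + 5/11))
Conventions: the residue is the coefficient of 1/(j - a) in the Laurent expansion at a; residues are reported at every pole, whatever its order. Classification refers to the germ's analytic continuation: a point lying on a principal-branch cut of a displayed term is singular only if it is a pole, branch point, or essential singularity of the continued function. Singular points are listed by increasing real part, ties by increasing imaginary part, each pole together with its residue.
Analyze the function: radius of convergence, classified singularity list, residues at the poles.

Radius of convergence at 0: 3/11.
At -5/11: a pole of order 1; residue -24/31.
At -3/11: an algebraic (square-root) branch point.

Denominator factor (j + 5/11): pole of order 1 at -5/11, modulus 5/11.
Branch term (9/8)*sqrt(1 - j/(-3/11)): its argument vanishes at j = -3/11, a square-root branch point, modulus 3/11.
The radius of convergence is the smallest modulus among the singular points: 3/11.
The branch term is analytic at -5/11 and contributes nothing to the residue; only the rational part matters.
At the order-1 pole -5/11 set g(j) = (j - (-5/11))*(rational part) = -24/31.
Simple pole: residue = g(a) at a = -5/11, which is -24/31.
List the singular points by increasing real part (a conjugate pair: the negative imaginary part first).


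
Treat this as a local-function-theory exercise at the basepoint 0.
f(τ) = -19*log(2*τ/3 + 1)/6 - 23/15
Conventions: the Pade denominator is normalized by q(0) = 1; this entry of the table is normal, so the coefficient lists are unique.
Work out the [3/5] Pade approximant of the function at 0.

Taylor coefficients needed (expand at 0): a_0 = -23/15, a_1 = -19/9, a_2 = 19/27, a_3 = -76/243, a_4 = 38/243, a_5 = -304/3645, a_6 = 304/6561, a_7 = -1216/45927, a_8 = 304/19683.
Write the denominator as Q(τ) = 1 + q1*τ + q2*τ^2 + q3*τ^3 + q4*τ^4 + q5*τ^5. Requiring Q*f - P = O(τ^9) with deg P <= 3 kills the coefficients of τ^4..τ^8 in Q*f:
  τ^4: a_4 + q1*a_3 + q2*a_2 + q3*a_1 + q4*a_0 = 0, i.e. 38/243 + (-76/243)*q1 + (19/27)*q2 + (-19/9)*q3 + (-23/15)*q4 = 0.
  τ^5: a_5 + q1*a_4 + q2*a_3 + q3*a_2 + q4*a_1 + q5*a_0 = 0, i.e. -304/3645 + (38/243)*q1 + (-76/243)*q2 + (19/27)*q3 + (-19/9)*q4 + (-23/15)*q5 = 0.
  τ^6: a_6 + q1*a_5 + q2*a_4 + q3*a_3 + q4*a_2 + q5*a_1 = 0, i.e. 304/6561 + (-304/3645)*q1 + (38/243)*q2 + (-76/243)*q3 + (19/27)*q4 + (-19/9)*q5 = 0.
  τ^7: a_7 + q1*a_6 + q2*a_5 + q3*a_4 + q4*a_3 + q5*a_2 = 0, i.e. -1216/45927 + (304/6561)*q1 + (-304/3645)*q2 + (38/243)*q3 + (-76/243)*q4 + (19/27)*q5 = 0.
  τ^8: a_8 + q1*a_7 + q2*a_6 + q3*a_5 + q4*a_4 + q5*a_3 = 0, i.e. 304/19683 + (-1216/45927)*q1 + (304/6561)*q2 + (-304/3645)*q3 + (38/243)*q4 + (-76/243)*q5 = 0.
Solving this linear system: q1 = 9787625/8124752, q2 = 5207975/12187128, q3 = 29631025/767789064, q4 = -143545/191947266, q5 = 50369/1151683596.
The numerator is Q*f truncated at degree 3: P0 = a_0 = -23/15; P1 = a_1 + q1*a_0 = -289439513/73122768; P2 = a_2 + q1*a_1 + q2*a_0 = -547264447/219368304; P3 = a_3 + q1*a_2 + q2*a_1 + q3*a_0 = -5892289379/13820203152.

The Pade approximant has numerator coefficients [-23/15, -289439513/73122768, -547264447/219368304, -5892289379/13820203152]; denominator coefficients [1, 9787625/8124752, 5207975/12187128, 29631025/767789064, -143545/191947266, 50369/1151683596].


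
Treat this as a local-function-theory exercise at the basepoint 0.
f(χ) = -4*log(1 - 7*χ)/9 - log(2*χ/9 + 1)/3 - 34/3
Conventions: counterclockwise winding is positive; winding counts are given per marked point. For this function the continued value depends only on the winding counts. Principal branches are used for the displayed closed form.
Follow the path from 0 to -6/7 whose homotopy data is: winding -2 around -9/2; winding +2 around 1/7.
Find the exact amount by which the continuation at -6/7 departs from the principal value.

The rational part is single-valued and drops out of the difference; each branch term changes only by its own monodromy.
(-4/9)*log(1 - χ/(1/7)): each positive loop around 1/7 adds 2*pi*i to the log, so winding +2 contributes (-4/9)*(2)*2*pi*i = -(16/9)*pi*i.
(-1/3)*log(1 - χ/(-9/2)): each positive loop around -9/2 adds 2*pi*i to the log, so winding -2 contributes (-1/3)*(-2)*2*pi*i = (4/3)*pi*i.
Summing the contributions at χ = -6/7 gives -(4/9)*pi*i.

Continued minus principal equals -(4/9)*pi*i.


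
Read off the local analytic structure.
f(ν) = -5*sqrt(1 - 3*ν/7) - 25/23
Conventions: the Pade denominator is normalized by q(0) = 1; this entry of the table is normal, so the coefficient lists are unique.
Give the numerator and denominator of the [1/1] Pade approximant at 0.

Taylor coefficients needed (expand at 0): a_0 = -140/23, a_1 = 15/14, a_2 = 45/392.
Write the denominator as Q(ν) = 1 + q1*ν. Requiring Q*f - P = O(ν^3) with deg P <= 1 kills the coefficients of ν^2..ν^2 in Q*f:
  ν^2: a_2 + q1*a_1 = 0, i.e. 45/392 + (15/14)*q1 = 0.
Solving this linear system: q1 = -3/28.
The numerator is Q*f truncated at degree 1: P0 = a_0 = -140/23; P1 = a_1 + q1*a_0 = 555/322.

The Pade approximant has numerator coefficients [-140/23, 555/322]; denominator coefficients [1, -3/28].


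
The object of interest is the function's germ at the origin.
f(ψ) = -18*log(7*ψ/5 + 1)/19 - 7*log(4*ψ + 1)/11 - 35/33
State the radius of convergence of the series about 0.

The radius of convergence is 1/4.

Branch term (-18/19)*log(1 - ψ/(-5/7)): its argument vanishes at ψ = -5/7, a logarithmic branch point, modulus 5/7.
Branch term (-7/11)*log(1 - ψ/(-1/4)): its argument vanishes at ψ = -1/4, a logarithmic branch point, modulus 1/4.
The radius of convergence is the smallest modulus among the singular points: 1/4.


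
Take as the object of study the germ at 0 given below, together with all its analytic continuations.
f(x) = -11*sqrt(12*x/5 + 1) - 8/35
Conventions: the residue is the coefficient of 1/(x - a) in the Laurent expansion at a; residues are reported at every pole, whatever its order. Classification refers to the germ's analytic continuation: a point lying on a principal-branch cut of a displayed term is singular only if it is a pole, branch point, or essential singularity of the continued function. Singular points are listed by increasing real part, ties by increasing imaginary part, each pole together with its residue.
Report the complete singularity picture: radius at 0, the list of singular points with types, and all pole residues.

Branch term (-11)*sqrt(1 - x/(-5/12)): its argument vanishes at x = -5/12, a square-root branch point, modulus 5/12.
The radius of convergence is the smallest modulus among the singular points: 5/12.

Radius of convergence at 0: 5/12.
At -5/12: an algebraic (square-root) branch point.
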